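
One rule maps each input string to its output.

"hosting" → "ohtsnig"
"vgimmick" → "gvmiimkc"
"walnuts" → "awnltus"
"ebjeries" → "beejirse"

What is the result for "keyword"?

ekwyrod

What's happening: swap each adjacent pair of characters (1↔2, 3↔4, ...).
Doing the same to "keyword": "ekwyrod".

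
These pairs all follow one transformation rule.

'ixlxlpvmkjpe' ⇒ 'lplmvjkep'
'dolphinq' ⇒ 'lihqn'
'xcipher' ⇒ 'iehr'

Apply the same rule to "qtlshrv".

The pattern: swap each adjacent pair of characters (1↔2, 3↔4, ...), then delete the first 3 characters.
On "qtlshrv": the first step gives "tqslrhv", and the second then gives "lrhv".

lrhv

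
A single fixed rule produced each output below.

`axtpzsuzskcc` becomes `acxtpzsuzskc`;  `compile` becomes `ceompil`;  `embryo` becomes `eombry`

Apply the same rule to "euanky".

eyuank

The pattern: swap the first and last characters, then move the last character to the front.
So "euanky" becomes "eyuank".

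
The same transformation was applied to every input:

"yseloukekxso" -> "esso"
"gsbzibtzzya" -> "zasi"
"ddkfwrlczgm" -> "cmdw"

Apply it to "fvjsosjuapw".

uwvo

The pattern: keep one character in every 3, starting at position 2 (positions 2nd, 5th, 8th, ...), then move the last 2 characters to the front (rotate right by 2).
For "fvjsosjuapw", step one produces "vouw"; step two turns that into "uwvo".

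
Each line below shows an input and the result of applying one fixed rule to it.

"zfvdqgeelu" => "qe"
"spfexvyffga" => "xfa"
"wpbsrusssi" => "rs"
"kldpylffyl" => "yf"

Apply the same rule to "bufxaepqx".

aq

Each output is the input with this applied: delete the first 2 characters, then keep one character in every 3, starting at position 3 (positions 3rd, 6th, 9th, ...).
So "bufxaepqx" becomes "aq".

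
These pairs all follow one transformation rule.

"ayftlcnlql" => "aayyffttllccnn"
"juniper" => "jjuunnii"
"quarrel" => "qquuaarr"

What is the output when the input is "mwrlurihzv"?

The pattern: delete the last 3 characters, then double every character.
"mwrlurihzv" → "mwrluri" → "mmwwrrlluurrii".
(Check on "juniper": → "juni" → "jjuunnii" ✓)

mmwwrrlluurrii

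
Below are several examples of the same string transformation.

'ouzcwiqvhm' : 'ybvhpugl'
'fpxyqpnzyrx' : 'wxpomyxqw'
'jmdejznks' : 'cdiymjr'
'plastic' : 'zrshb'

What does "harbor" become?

qanq

The pattern: shift every letter 1 place backward in the alphabet (wrapping around), then delete the first 2 characters.
Applying both steps to "harbor": "gzqanq", then "qanq".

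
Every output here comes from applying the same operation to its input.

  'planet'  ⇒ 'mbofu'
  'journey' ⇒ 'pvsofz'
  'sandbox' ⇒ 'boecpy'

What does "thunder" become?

Each output is the input with this applied: shift every letter 1 place forward in the alphabet (wrapping around), then delete the first character.
Starting from "thunder": after the first operation, "uivoefs"; after the second, "ivoefs".

ivoefs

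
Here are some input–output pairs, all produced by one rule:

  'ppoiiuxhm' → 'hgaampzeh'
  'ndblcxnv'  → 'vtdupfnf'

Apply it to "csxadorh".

What's happening: shift every letter 8 places backward in the alphabet (wrapping around), then move the first character to the end.
"csxadorh" → "kpsvgjzu".

kpsvgjzu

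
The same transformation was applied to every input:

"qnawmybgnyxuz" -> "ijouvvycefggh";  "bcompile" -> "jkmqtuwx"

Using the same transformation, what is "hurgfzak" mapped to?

The transformation: sort the characters into alphabetical order, then shift every letter 8 places forward in the alphabet (wrapping around).
Working it through for "hurgfzak": intermediate "afghkruz", final "inopszch".

inopszch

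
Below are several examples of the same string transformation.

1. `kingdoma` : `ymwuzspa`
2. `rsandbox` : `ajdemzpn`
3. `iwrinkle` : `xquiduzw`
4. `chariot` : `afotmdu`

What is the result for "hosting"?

zstaefu

The transformation: move the last 2 characters to the front (rotate right by 2), then shift every letter 12 places forward in the alphabet (wrapping around).
Working it through for "hosting": intermediate "nghosti", final "zstaefu".
(Check on "kingdoma": → "makingdo" → "ymwuzspa" ✓)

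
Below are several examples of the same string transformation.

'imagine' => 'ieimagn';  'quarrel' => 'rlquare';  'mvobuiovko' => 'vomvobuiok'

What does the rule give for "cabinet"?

The transformation: move the last 2 characters to the front (rotate right by 2), then swap the first and last characters.
Starting from "cabinet": after the first operation, "etcabin"; after the second, "ntcabie".

ntcabie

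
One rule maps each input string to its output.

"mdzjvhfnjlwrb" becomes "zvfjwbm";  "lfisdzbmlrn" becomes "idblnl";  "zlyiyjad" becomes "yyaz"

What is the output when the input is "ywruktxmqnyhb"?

Rule — keep every other character starting from the first (positions 1st, 3rd, 5th, ...), then move the first character to the end.
Doing the same to "ywruktxmqnyhb": "rkxqyby".

rkxqyby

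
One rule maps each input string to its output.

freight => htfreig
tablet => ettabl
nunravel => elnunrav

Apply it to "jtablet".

Each output is the input with this applied: move the last 2 characters to the front (rotate right by 2).
For "jtablet" the result is "etjtabl".

etjtabl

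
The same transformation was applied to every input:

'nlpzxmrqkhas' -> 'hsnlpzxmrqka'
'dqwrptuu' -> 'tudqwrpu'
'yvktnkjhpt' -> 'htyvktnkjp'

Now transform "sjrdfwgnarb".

The rule is to move the last 2 characters to the front (rotate right by 2), then swap the first and last characters.
For "sjrdfwgnarb", step one produces "rbsjrdfwgna"; step two turns that into "absjrdfwgnr".

absjrdfwgnr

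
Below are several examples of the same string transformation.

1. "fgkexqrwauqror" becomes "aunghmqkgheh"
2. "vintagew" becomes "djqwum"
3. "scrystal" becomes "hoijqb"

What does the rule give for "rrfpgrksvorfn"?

The pattern: delete the first 2 characters, then shift every letter 10 places backward in the alphabet (wrapping around).
"rrfpgrksvorfn" → "fpgrksvorfn" → "vfwhailehvd".

vfwhailehvd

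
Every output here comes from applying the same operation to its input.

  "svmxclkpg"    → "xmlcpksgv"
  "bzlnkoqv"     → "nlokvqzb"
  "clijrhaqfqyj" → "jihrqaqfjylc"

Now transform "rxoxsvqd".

The rule is to move the first 2 characters to the end (rotate left by 2), then swap each adjacent pair of characters (1↔2, 3↔4, ...).
On "rxoxsvqd": the first step gives "oxsvqdrx", and the second then gives "xovsdqxr".

xovsdqxr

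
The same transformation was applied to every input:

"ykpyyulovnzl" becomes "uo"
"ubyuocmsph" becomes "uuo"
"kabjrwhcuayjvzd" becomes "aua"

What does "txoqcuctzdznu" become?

ouu

Looking at the pairs, the operation is to keep only the vowels.
Doing the same to "txoqcuctzdznu": "ouu".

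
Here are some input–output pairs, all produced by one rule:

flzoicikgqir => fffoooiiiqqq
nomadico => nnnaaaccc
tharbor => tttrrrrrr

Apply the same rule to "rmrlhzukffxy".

Rule — keep one character in every 3, starting at position 1 (positions 1st, 4th, 7th, ...), then repeat every character 3 times.
Starting from "rmrlhzukffxy": after the first operation, "rluf"; after the second, "rrrllluuufff".
(Check on "tharbor": → "trr" → "tttrrrrrr" ✓)

rrrllluuufff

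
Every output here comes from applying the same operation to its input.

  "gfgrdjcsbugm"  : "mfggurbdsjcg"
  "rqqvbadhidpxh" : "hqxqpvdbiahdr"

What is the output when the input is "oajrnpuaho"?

oahjarunpo

What's happening: take characters alternately from the front and the back (1st, last, 2nd, 2nd-last, ...), then move the first character to the end.
"oajrnpuaho" → "ooahjarunp" → "oahjarunpo".
(Check on "rqqvbadhidpxh": → "rhqxqpvdbiahd" → "hqxqpvdbiahdr" ✓)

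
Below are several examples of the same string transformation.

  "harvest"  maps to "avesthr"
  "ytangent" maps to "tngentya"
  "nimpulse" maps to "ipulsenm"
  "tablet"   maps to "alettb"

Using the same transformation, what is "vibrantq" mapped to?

The transformation: move the first 2 characters to the end (rotate left by 2), then swap the first and last characters.
On "vibrantq" that produces "irantqvb".

irantqvb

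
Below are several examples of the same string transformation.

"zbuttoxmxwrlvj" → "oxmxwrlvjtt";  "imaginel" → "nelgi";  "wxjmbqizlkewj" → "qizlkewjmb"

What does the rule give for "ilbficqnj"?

cqnjfi

The transformation: delete the first 3 characters, then move the first 2 characters to the end (rotate left by 2).
On "ilbficqnj" that produces "cqnjfi".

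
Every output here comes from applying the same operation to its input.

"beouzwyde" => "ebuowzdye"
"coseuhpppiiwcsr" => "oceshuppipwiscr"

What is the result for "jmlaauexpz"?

mjaluaxezp

Each output is the input with this applied: swap each adjacent pair of characters (1↔2, 3↔4, ...).
For "jmlaauexpz" the result is "mjaluaxezp".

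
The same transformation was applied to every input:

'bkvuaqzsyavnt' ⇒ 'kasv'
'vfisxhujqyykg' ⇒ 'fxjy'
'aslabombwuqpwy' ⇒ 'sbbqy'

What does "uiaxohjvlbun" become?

iovu

The rule is to keep one character in every 3, starting at position 2 (positions 2nd, 5th, 8th, ...).
On "uiaxohjvlbun" that produces "iovu".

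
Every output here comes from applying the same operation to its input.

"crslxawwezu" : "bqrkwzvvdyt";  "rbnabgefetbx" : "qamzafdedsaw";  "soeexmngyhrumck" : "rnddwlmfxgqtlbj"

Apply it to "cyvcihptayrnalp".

bxubhgoszxqmzko

Looking at the pairs, the operation is to shift every letter 1 place backward in the alphabet (wrapping around).
Applying that to "cyvcihptayrnalp" gives "bxubhgoszxqmzko".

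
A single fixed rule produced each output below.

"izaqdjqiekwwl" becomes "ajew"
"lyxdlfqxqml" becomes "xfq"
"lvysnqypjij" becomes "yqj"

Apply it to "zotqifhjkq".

The transformation: keep one character in every 3, starting at position 3 (positions 3rd, 6th, 9th, ...).
So "zotqifhjkq" becomes "tfk".

tfk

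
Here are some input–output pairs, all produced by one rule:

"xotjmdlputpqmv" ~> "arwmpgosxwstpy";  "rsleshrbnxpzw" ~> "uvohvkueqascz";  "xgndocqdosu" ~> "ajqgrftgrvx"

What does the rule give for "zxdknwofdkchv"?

cagnqzrignfky

The pattern: shift every letter 3 places forward in the alphabet (wrapping around).
For "zxdknwofdkchv" the result is "cagnqzrignfky".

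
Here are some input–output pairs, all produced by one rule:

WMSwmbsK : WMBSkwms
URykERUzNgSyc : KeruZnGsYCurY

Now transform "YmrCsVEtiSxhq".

cSveTIsXHQyMR

Rule — flip the case of every letter, then move the first 3 characters to the end (rotate left by 3).
Starting from "YmrCsVEtiSxhq": after the first operation, "yMRcSveTIsXHQ"; after the second, "cSveTIsXHQyMR".
(Check on "WMSwmbsK": → "wmsWMBSk" → "WMBSkwms" ✓)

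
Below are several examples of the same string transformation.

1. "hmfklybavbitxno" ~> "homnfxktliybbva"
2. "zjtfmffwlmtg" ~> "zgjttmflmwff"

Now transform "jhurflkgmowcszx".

What's happening: take characters alternately from the front and the back (1st, last, 2nd, 2nd-last, ...).
For "jhurflkgmowcszx" the result is "jxhzusrcfwlokmg".

jxhzusrcfwlokmg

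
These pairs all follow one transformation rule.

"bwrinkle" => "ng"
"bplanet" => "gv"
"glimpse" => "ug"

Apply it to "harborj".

The pattern: shift every letter 2 places forward in the alphabet (wrapping around), then keep only the last 2 characters.
For "harborj", step one produces "jctdqtl"; step two turns that into "tl".

tl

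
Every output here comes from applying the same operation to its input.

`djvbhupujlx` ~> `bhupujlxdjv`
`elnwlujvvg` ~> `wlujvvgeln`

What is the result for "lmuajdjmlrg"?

ajdjmlrglmu

In each case the input is transformed by: move the first 3 characters to the end (rotate left by 3).
"lmuajdjmlrg" → "ajdjmlrglmu".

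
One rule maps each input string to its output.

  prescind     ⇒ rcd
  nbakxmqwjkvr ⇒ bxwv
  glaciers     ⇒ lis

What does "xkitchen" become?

In each case the input is transformed by: keep one character in every 3, starting at position 2 (positions 2nd, 5th, 8th, ...).
Applying that to "xkitchen" gives "kcn".

kcn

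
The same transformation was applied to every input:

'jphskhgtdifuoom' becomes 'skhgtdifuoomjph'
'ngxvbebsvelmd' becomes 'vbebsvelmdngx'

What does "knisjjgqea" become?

What's happening: move the first 3 characters to the end (rotate left by 3).
Applying that to "knisjjgqea" gives "sjjgqeakni".

sjjgqeakni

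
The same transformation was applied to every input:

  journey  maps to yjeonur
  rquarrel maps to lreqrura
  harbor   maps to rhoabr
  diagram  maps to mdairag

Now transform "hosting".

ghnoist

What's happening: reverse the string, then take characters alternately from the front and the back (1st, last, 2nd, 2nd-last, ...).
So "hosting" becomes "ghnoist".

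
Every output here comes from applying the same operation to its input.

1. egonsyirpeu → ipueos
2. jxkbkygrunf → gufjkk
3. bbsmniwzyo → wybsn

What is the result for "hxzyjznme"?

nehzj

Looking at the pairs, the operation is to keep every other character starting from the first (positions 1st, 3rd, 5th, ...), then move the first 3 characters to the end (rotate left by 3).
On "hxzyjznme" that produces "nehzj".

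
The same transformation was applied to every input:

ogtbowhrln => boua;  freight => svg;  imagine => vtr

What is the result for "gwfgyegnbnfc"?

ttta

What's happening: keep one character in every 3, starting at position 1 (positions 1st, 4th, 7th, ...), then shift every letter 13 places forward in the alphabet (wrapping around) — i.e. ROT13.
"gwfgyegnbnfc" → "ttta".
(Check on "imagine": → "ige" → "vtr" ✓)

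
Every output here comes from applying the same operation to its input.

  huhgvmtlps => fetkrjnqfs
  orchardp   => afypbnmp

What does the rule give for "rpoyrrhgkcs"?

mwppfeiaqpn

Rule — move the first 2 characters to the end (rotate left by 2), then shift every letter 2 places backward in the alphabet (wrapping around).
On "rpoyrrhgkcs": the first step gives "oyrrhgkcsrp", and the second then gives "mwppfeiaqpn".
(Check on "huhgvmtlps": → "hgvmtlpshu" → "fetkrjnqfs" ✓)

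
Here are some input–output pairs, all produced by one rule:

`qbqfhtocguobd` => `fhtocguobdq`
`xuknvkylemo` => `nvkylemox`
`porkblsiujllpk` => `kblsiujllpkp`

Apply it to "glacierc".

ciercg

The pattern: move the first 3 characters to the end (rotate left by 3), then delete the last 2 characters.
Working it through for "glacierc": intermediate "ciercgla", final "ciercg".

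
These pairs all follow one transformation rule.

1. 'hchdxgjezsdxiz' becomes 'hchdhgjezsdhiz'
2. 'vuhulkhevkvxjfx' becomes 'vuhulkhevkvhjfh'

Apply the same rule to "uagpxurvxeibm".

Rule — replace every "x" with "h".
So "uagpxurvxeibm" becomes "uagphurvheibm".

uagphurvheibm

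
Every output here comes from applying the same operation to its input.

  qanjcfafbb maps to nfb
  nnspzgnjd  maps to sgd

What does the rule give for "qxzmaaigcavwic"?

The rule is to keep one character in every 3, starting at position 3 (positions 3rd, 6th, 9th, ...).
Applying that to "qxzmaaigcavwic" gives "zacw".

zacw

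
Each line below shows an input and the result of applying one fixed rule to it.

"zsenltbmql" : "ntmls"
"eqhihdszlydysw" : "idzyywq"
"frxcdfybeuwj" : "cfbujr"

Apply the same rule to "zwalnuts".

The transformation: move the first 2 characters to the end (rotate left by 2), then keep every other character starting from the second (positions 2nd, 4th, 6th, ...).
So "zwalnuts" becomes "lusw".

lusw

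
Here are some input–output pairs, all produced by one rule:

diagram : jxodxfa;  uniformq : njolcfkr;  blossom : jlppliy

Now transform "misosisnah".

What's happening: reverse the string, then shift every letter 3 places backward in the alphabet (wrapping around).
Starting from "misosisnah": after the first operation, "hansisosim"; after the second, "exkpfplpfj".

exkpfplpfj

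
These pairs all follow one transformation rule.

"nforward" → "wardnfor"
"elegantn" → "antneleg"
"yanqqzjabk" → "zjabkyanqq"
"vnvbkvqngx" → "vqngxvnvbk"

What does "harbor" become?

borhar

What's happening: swap the front and back halves of the string.
So "harbor" becomes "borhar".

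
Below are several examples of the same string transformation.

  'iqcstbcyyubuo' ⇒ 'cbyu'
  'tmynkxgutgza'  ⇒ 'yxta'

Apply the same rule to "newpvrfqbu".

wrb

Rule — keep one character in every 3, starting at position 3 (positions 3rd, 6th, 9th, ...).
"newpvrfqbu" → "wrb".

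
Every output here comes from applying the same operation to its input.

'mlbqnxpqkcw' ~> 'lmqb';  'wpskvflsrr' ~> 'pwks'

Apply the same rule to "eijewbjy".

ieej

The rule is to swap each adjacent pair of characters (1↔2, 3↔4, ...), then keep only the first 4 characters.
On "eijewbjy": the first step gives "ieejbwyj", and the second then gives "ieej".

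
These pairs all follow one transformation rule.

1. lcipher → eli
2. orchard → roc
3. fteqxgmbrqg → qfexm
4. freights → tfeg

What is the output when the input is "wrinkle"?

In each case the input is transformed by: move the last 3 characters to the front (rotate right by 3), then keep every other character starting from the second (positions 2nd, 4th, 6th, ...).
"wrinkle" → "klewrin" → "lwi".

lwi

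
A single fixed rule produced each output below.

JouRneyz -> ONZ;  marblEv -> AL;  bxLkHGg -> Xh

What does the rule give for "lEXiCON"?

Each output is the input with this applied: flip the case of every letter, then keep one character in every 3, starting at position 2 (positions 2nd, 5th, 8th, ...).
On "lEXiCON" that produces "ec".
(Check on "JouRneyz": → "jOUrNEYZ" → "ONZ" ✓)

ec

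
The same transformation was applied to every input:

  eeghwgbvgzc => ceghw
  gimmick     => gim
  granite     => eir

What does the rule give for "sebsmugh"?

Rule — sort the characters into alphabetical order, then keep every other character starting from the second (positions 2nd, 4th, 6th, ...).
So "sebsmugh" becomes "ehsu".

ehsu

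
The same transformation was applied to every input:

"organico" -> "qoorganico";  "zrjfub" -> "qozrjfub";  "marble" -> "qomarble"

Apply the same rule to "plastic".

Rule — prepend "qo".
Applying that to "plastic" gives "qoplastic".

qoplastic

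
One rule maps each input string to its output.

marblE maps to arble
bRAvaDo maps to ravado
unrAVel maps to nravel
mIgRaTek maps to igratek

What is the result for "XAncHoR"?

The rule is to delete the first character, then convert every letter to lowercase.
"XAncHoR" → "AncHoR" → "anchor".

anchor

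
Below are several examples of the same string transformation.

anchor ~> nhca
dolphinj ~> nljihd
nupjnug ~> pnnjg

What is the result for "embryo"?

Looking at the pairs, the operation is to sort the characters into reverse alphabetical order, then delete the first 2 characters.
On "embryo": the first step gives "yromeb", and the second then gives "omeb".

omeb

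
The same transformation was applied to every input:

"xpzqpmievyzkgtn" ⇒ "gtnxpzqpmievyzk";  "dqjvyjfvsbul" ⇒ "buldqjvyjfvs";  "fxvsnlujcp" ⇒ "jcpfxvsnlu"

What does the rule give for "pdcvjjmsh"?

mshpdcvjj

The pattern: move the last 3 characters to the front (rotate right by 3).
So "pdcvjjmsh" becomes "mshpdcvjj".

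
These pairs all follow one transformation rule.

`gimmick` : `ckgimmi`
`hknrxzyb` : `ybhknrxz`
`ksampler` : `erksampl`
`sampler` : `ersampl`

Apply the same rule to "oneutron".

ononeutr

Looking at the pairs, the operation is to move the last 2 characters to the front (rotate right by 2).
Applying that to "oneutron" gives "ononeutr".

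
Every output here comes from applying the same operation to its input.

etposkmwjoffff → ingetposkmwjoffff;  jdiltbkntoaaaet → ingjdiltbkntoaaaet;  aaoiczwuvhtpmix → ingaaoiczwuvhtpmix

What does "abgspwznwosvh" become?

ingabgspwznwosvh

In each case the input is transformed by: prepend "ing".
Applying that to "abgspwznwosvh" gives "ingabgspwznwosvh".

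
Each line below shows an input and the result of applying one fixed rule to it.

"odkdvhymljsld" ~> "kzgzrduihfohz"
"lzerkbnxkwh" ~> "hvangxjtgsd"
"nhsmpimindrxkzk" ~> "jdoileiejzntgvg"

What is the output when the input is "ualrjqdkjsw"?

What's happening: shift every letter 4 places backward in the alphabet (wrapping around).
For "ualrjqdkjsw" the result is "qwhnfmzgfos".

qwhnfmzgfos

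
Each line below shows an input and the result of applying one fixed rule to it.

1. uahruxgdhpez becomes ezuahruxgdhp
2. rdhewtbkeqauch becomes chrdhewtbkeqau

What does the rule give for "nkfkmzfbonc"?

ncnkfkmzfbo

In each case the input is transformed by: move the last 2 characters to the front (rotate right by 2).
So "nkfkmzfbonc" becomes "ncnkfkmzfbo".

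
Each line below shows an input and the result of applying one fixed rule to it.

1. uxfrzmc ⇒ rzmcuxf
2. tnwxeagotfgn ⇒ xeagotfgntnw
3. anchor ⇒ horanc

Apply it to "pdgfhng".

fhngpdg

Rule — move the first 3 characters to the end (rotate left by 3).
So "pdgfhng" becomes "fhngpdg".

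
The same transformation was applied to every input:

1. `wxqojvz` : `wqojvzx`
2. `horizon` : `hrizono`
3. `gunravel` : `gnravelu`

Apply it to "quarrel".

Looking at the pairs, the operation is to move the first character to the end, then swap the first and last characters.
Applying both steps to "quarrel": "uarrelq", then "qarrelu".

qarrelu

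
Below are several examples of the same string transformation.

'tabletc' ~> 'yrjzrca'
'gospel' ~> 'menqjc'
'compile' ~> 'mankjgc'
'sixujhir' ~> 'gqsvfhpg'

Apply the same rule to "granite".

The transformation: swap each adjacent pair of characters (1↔2, 3↔4, ...), then shift every letter 2 places backward in the alphabet (wrapping around).
"granite" → "pelyrgc".

pelyrgc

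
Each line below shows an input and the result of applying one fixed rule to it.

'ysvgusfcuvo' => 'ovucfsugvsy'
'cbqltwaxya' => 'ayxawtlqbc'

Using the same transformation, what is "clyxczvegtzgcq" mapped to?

qcgztgevzcxylc

What's happening: reverse the string.
Applying that to "clyxczvegtzgcq" gives "qcgztgevzcxylc".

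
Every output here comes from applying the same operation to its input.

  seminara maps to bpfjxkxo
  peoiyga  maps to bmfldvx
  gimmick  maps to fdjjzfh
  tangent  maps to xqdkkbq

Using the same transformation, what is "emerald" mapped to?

The rule is to shift every letter 3 places backward in the alphabet (wrapping around), then swap each adjacent pair of characters (1↔2, 3↔4, ...).
"emerald" → "bjboxia" → "jbobixa".

jbobixa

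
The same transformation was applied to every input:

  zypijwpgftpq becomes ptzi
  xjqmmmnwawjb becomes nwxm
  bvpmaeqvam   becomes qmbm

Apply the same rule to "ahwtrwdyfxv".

What's happening: keep one character in every 3, starting at position 1 (positions 1st, 4th, 7th, ...), then swap the front and back halves of the string.
"ahwtrwdyfxv" → "dxat".
(Check on "zypijwpgftpq": → "zipt" → "ptzi" ✓)

dxat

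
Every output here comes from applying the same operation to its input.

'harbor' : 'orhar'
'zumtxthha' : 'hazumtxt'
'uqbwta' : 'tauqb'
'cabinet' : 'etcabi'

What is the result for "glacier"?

erglac

Each output is the input with this applied: move the last 2 characters to the front (rotate right by 2), then delete the last character.
Applying both steps to "glacier": "erglaci", then "erglac".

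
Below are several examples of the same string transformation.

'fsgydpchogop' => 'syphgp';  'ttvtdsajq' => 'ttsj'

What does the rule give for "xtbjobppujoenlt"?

tjbpjel

Rule — keep every other character starting from the second (positions 2nd, 4th, 6th, ...).
Doing the same to "xtbjobppujoenlt": "tjbpjel".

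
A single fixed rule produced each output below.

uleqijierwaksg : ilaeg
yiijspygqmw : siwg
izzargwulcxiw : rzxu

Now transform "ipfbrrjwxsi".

rpiw

The rule is to keep one character in every 3, starting at position 2 (positions 2nd, 5th, 8th, ...), then swap each adjacent pair of characters (1↔2, 3↔4, ...).
On "ipfbrrjwxsi" that produces "rpiw".
(Check on "yiijspygqmw": → "isgw" → "siwg" ✓)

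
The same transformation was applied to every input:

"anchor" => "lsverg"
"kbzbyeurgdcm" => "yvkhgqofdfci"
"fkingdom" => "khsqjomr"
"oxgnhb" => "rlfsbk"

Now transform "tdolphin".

What's happening: shift every letter 4 places forward in the alphabet (wrapping around), then swap the front and back halves of the string.
Working it through for "tdolphin": intermediate "xhsptlmr", final "tlmrxhsp".

tlmrxhsp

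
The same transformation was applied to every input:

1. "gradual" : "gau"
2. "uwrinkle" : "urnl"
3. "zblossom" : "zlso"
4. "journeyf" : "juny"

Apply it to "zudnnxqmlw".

Looking at the pairs, the operation is to delete the last character, then keep every other character starting from the first (positions 1st, 3rd, 5th, ...).
Working it through for "zudnnxqmlw": intermediate "zudnnxqml", final "zdnql".
(Check on "zblossom": → "zblosso" → "zlso" ✓)

zdnql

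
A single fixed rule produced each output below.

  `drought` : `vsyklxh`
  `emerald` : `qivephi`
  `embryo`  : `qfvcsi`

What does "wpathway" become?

texlaeca

In each case the input is transformed by: move the first character to the end, then shift every letter 4 places forward in the alphabet (wrapping around).
For "wpathway", step one produces "pathwayw"; step two turns that into "texlaeca".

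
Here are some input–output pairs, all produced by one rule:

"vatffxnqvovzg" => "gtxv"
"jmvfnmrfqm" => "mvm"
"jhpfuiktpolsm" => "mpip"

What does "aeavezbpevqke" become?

eaze

Each output is the input with this applied: move the last 3 characters to the front (rotate right by 3), then keep one character in every 3, starting at position 3 (positions 3rd, 6th, 9th, ...).
Starting from "aeavezbpevqke": after the first operation, "qkeaeavezbpev"; after the second, "eaze".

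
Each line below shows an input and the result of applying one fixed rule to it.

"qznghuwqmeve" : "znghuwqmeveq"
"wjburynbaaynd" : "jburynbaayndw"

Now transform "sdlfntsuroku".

The transformation: move the first character to the end.
On "sdlfntsuroku" that produces "dlfntsurokus".

dlfntsurokus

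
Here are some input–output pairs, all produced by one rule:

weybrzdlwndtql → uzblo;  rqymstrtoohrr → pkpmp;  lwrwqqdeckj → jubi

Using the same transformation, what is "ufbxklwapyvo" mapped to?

svuw

The pattern: keep one character in every 3, starting at position 1 (positions 1st, 4th, 7th, ...), then shift every letter 2 places backward in the alphabet (wrapping around).
For "ufbxklwapyvo", step one produces "uxwy"; step two turns that into "svuw".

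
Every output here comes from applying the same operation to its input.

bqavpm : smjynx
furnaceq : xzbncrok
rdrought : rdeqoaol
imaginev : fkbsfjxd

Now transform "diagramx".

oxjuafxd

Each output is the input with this applied: swap the front and back halves of the string, then shift every letter 3 places backward in the alphabet (wrapping around).
Starting from "diagramx": after the first operation, "ramxdiag"; after the second, "oxjuafxd".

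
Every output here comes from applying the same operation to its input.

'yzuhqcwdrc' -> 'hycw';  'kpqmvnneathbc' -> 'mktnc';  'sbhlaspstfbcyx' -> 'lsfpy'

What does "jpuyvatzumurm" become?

The pattern: keep one character in every 3, starting at position 1 (positions 1st, 4th, 7th, ...), then swap each adjacent pair of characters (1↔2, 3↔4, ...).
Working it through for "jpuyvatzumurm": intermediate "jytmm", final "yjmtm".

yjmtm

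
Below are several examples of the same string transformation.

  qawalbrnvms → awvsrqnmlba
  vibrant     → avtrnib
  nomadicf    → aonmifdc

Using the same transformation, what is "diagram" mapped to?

Each output is the input with this applied: sort the characters into reverse alphabetical order, then move the last character to the front.
On "diagram": the first step gives "rmigdaa", and the second then gives "armigda".
(Check on "nomadicf": → "onmifdca" → "aonmifdc" ✓)

armigda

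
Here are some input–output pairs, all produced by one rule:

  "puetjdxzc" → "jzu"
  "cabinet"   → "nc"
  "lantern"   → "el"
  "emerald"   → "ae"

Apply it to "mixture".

The transformation: move the first 2 characters to the end (rotate left by 2), then keep one character in every 3, starting at position 3 (positions 3rd, 6th, 9th, ...).
On "mixture": the first step gives "xturemi", and the second then gives "um".

um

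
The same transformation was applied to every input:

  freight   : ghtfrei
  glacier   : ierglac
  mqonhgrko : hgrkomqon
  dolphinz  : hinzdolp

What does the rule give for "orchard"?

ardorch

What's happening: move the first 3 characters to the end (rotate left by 3), then move the first character to the end.
"orchard" → "hardorc" → "ardorch".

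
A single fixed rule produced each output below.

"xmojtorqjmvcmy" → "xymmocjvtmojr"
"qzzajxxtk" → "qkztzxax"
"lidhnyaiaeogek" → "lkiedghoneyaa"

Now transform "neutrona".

Each output is the input with this applied: take characters alternately from the front and the back (1st, last, 2nd, 2nd-last, ...), then delete the last character.
"neutrona" → "naenuotr" → "naenuot".
(Check on "xmojtorqjmvcmy": → "xymmocjvtmojrq" → "xymmocjvtmojr" ✓)

naenuot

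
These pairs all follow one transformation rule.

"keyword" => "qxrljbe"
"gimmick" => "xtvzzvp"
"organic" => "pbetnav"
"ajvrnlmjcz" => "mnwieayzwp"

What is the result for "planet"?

gcynar

The transformation: move the last character to the front, then shift every letter 13 places forward in the alphabet (wrapping around) — i.e. ROT13.
Doing the same to "planet": "gcynar".
(Check on "gimmick": → "kgimmic" → "xtvzzvp" ✓)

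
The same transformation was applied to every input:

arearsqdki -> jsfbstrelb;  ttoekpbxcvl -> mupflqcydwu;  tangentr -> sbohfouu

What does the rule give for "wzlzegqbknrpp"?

Rule — swap the first and last characters, then shift every letter 1 place forward in the alphabet (wrapping around).
"wzlzegqbknrpp" → "pzlzegqbknrpw" → "qamafhrclosqx".

qamafhrclosqx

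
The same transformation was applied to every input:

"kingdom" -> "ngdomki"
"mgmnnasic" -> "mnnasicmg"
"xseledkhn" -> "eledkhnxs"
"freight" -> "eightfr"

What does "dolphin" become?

lphindo

Looking at the pairs, the operation is to move the first 2 characters to the end (rotate left by 2).
So "dolphin" becomes "lphindo".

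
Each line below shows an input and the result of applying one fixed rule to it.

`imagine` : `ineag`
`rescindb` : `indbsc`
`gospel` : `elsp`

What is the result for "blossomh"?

somhos

Each output is the input with this applied: delete the first 2 characters, then move the first 2 characters to the end (rotate left by 2).
For "blossomh", step one produces "ossomh"; step two turns that into "somhos".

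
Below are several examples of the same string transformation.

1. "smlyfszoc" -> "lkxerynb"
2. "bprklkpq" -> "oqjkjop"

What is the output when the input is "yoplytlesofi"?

The transformation: shift every letter 1 place backward in the alphabet (wrapping around), then delete the first character.
Applying both steps to "yoplytlesofi": "xnokxskdrneh", then "nokxskdrneh".
(Check on "bprklkpq": → "aoqjkjop" → "oqjkjop" ✓)

nokxskdrneh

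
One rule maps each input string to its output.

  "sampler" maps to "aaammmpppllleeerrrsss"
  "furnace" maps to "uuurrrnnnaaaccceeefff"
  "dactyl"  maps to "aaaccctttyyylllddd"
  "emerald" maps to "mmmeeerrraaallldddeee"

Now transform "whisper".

hhhiiissspppeeerrrwww

In each case the input is transformed by: repeat every character 3 times, then move the first 3 characters to the end (rotate left by 3).
For "whisper", step one produces "wwwhhhiiissspppeeerrr"; step two turns that into "hhhiiissspppeeerrrwww".
(Check on "furnace": → "fffuuurrrnnnaaaccceee" → "uuurrrnnnaaaccceeefff" ✓)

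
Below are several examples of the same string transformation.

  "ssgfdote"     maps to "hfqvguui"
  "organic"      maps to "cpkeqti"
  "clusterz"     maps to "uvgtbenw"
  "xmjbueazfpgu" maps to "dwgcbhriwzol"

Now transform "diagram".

itcofkc

The transformation: move the first 3 characters to the end (rotate left by 3), then shift every letter 2 places forward in the alphabet (wrapping around).
"diagram" → "gramdia" → "itcofkc".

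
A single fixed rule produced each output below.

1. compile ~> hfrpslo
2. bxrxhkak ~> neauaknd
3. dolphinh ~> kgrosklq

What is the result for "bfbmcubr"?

In each case the input is transformed by: shift every letter 3 places forward in the alphabet (wrapping around), then move the last character to the front.
On "bfbmcubr": the first step gives "eiepfxeu", and the second then gives "ueiepfxe".

ueiepfxe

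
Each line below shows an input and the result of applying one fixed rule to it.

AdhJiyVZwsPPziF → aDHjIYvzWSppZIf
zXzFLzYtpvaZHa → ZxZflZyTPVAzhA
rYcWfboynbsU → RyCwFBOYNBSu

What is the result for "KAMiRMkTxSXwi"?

What's happening: flip the case of every letter.
"KAMiRMkTxSXwi" → "kamIrmKtXsxWI".

kamIrmKtXsxWI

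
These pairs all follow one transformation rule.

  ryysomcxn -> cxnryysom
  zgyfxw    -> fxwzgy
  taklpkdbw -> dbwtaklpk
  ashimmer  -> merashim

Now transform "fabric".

What's happening: move the last 3 characters to the front (rotate right by 3).
On "fabric" that produces "ricfab".

ricfab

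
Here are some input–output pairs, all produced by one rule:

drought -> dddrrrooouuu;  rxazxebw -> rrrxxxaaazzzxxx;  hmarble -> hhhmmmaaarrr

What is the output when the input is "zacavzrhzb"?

zzzaaacccaaavvvzzzrrr

Looking at the pairs, the operation is to delete the last 3 characters, then repeat every character 3 times.
For "zacavzrhzb", step one produces "zacavzr"; step two turns that into "zzzaaacccaaavvvzzzrrr".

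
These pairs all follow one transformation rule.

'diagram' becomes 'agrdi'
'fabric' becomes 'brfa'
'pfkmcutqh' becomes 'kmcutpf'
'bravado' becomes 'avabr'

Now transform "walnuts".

lnuwa

Each output is the input with this applied: delete the last 2 characters, then move the first 2 characters to the end (rotate left by 2).
Working it through for "walnuts": intermediate "walnu", final "lnuwa".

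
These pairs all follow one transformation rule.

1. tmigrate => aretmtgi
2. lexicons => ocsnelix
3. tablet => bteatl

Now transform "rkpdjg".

pgjkrd

In each case the input is transformed by: swap each adjacent pair of characters (1↔2, 3↔4, ...), then swap the front and back halves of the string.
On "rkpdjg": the first step gives "krdpgj", and the second then gives "pgjkrd".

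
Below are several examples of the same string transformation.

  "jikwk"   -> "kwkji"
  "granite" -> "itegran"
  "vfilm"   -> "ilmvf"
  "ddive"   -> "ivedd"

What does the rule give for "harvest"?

estharv

Rule — move the last 3 characters to the front (rotate right by 3).
On "harvest" that produces "estharv".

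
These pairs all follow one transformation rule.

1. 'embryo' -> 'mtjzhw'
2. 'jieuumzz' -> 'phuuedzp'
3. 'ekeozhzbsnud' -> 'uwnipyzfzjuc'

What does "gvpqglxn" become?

The transformation: shift every letter 5 places backward in the alphabet (wrapping around), then swap the front and back halves of the string.
Applying both steps to "gvpqglxn": "bqklbgsi", then "bgsibqkl".
(Check on "embryo": → "zhwmtj" → "mtjzhw" ✓)

bgsibqkl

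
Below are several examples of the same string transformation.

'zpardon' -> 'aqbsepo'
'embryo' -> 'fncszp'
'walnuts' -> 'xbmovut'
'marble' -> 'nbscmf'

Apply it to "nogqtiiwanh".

ophrujjxboi

Rule — shift every letter 1 place forward in the alphabet (wrapping around).
So "nogqtiiwanh" becomes "ophrujjxboi".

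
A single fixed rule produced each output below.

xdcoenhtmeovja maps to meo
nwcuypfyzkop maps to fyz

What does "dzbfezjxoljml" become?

Rule — move the last 3 characters to the front (rotate right by 3), then keep only the last 3 characters.
Applying both steps to "dzbfezjxoljml": "jmldzbfezjxol", then "xol".

xol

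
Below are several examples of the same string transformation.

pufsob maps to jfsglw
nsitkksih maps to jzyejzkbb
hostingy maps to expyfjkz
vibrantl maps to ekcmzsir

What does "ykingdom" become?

ufdpbzex

The pattern: move the last 3 characters to the front (rotate right by 3), then shift every letter 9 places backward in the alphabet (wrapping around).
On "ykingdom" that produces "ufdpbzex".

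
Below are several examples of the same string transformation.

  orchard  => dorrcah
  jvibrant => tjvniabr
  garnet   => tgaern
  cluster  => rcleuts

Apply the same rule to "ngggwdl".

What's happening: swap the first and last characters, then take characters alternately from the front and the back (1st, last, 2nd, 2nd-last, ...).
"ngggwdl" → "lgggwdn" → "lngdgwg".

lngdgwg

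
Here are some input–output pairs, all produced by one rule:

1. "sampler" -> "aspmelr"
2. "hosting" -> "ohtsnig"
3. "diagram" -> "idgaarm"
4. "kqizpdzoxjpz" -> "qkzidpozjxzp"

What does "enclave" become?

nelcvae

The rule is to swap each adjacent pair of characters (1↔2, 3↔4, ...).
For "enclave" the result is "nelcvae".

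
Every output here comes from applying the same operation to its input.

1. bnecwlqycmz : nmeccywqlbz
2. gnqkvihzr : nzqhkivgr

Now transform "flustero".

Looking at the pairs, the operation is to take characters alternately from the front and the back (1st, last, 2nd, 2nd-last, ...), then move the first 2 characters to the end (rotate left by 2).
Applying that to "flustero" gives "lruestfo".
(Check on "gnqkvihzr": → "grnzqhkiv" → "nzqhkivgr" ✓)

lruestfo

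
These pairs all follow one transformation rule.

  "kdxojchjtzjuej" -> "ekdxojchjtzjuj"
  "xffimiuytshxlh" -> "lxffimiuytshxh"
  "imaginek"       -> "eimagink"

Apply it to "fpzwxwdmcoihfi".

Rule — move the last character to the front, then swap the first and last characters.
Working it through for "fpzwxwdmcoihfi": intermediate "ifpzwxwdmcoihf", final "ffpzwxwdmcoihi".

ffpzwxwdmcoihi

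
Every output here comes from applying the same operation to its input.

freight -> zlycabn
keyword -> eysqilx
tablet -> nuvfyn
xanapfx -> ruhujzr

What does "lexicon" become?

fyrcwih

The rule is to shift every letter 6 places backward in the alphabet (wrapping around).
For "lexicon" the result is "fyrcwih".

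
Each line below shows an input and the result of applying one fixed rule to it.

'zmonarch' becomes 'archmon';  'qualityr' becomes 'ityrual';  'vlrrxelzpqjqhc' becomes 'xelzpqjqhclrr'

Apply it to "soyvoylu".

Looking at the pairs, the operation is to delete the first character, then move the first 3 characters to the end (rotate left by 3).
On "soyvoylu" that produces "oyluoyv".

oyluoyv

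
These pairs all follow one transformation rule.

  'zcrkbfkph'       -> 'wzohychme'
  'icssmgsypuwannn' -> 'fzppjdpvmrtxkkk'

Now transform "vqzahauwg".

Each output is the input with this applied: shift every letter 3 places backward in the alphabet (wrapping around).
Applying that to "vqzahauwg" gives "snwxexrtd".

snwxexrtd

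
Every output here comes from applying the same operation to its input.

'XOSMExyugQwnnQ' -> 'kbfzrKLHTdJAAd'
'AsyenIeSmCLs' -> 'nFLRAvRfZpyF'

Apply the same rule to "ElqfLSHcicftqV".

What's happening: flip the case of every letter, then shift every letter 13 places forward in the alphabet (wrapping around) — i.e. ROT13.
For "ElqfLSHcicftqV" the result is "rYDSyfuPVPSGDi".

rYDSyfuPVPSGDi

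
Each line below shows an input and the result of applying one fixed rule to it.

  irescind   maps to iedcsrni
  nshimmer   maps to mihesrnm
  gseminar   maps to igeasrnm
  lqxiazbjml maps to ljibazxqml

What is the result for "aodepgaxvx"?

gedaaxxvpo

The rule is to sort the characters into reverse alphabetical order, then swap the front and back halves of the string.
"aodepgaxvx" → "xxvpogedaa" → "gedaaxxvpo".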